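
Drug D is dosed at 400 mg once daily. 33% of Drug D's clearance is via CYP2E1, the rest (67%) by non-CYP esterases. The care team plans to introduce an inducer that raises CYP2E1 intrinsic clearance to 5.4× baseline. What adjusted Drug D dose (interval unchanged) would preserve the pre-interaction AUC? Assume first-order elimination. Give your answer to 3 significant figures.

981 mg

CYP2E1: 0.33 × 5.4 = 1.782
Other: 0.67 (unchanged)
Relative clearance = 1.782 + 0.67 = 2.452.
Exposure is unchanged when dose changes in proportion to clearance. New dose = 400 mg × 2.452 = 981 mg.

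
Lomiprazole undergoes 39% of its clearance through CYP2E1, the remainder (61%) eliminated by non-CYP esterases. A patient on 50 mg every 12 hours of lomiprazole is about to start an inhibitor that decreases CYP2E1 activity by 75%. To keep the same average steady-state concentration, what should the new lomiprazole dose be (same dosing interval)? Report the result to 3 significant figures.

35.4 mg

The CYP2E1 pathway (39% of clearance) drops to 0.25× activity: 0.39 × 0.25 = 0.0975.
Non-CYP routes (61%) are unchanged.
CL_new/CL_old = 0.0975 + 0.61 = 0.7075.
Css,avg = (dose rate)/CL, so holding Css fixed requires dose ∝ CL: 50 × 0.7075 = 35.4 mg.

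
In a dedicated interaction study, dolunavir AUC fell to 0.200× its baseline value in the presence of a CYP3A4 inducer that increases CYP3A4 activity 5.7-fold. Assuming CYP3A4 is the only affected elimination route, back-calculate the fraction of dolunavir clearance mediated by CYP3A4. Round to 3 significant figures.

CL'/CL = 1 / 0.200 = 5
5.7·fm + (1 − fm) = 5
fm = (5 − 1) / (5.7 − 1) = 0.851

0.851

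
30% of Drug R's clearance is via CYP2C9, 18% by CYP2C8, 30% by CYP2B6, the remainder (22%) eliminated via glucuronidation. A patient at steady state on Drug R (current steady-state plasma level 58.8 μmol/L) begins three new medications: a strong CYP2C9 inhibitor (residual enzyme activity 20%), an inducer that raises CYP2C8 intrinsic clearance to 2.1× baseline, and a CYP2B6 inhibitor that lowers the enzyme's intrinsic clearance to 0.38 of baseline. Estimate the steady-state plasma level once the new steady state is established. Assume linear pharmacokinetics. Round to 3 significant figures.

76.2 μmol/L

CYP2C9: 0.3 × 0.2 = 0.06
CYP2C8: 0.18 × 2.1 = 0.378
CYP2B6: 0.3 × 0.38 = 0.114
Other: 0.22 (unchanged)
Relative clearance = 0.06 + 0.378 + 0.114 + 0.22 = 0.772.
New steady-state plasma level = 58.8 / 0.772 = 76.2 μmol/L (concentration scales inversely with clearance).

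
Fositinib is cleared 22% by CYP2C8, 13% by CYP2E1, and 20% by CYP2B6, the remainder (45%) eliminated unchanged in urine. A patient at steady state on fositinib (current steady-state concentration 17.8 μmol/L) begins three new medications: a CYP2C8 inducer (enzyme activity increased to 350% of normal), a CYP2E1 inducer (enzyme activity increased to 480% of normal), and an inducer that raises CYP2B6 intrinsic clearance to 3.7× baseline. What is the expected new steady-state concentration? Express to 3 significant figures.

6.89 μmol/L

The CYP2C8 pathway (22% of clearance) is boosted to 3.5× activity: 0.22 × 3.5 = 0.77.
The CYP2E1 pathway (13% of clearance) rises to 4.8× activity: 0.13 × 4.8 = 0.624.
The CYP2B6 pathway (20% of clearance) increases to 3.7× activity: 0.2 × 3.7 = 0.74.
Non-CYP routes (45%) are unchanged.
Relative clearance = 0.77 + 0.624 + 0.74 + 0.45 = 2.584.
Dividing the baseline by the relative clearance: 17.8 / 2.584 = 6.89 μmol/L.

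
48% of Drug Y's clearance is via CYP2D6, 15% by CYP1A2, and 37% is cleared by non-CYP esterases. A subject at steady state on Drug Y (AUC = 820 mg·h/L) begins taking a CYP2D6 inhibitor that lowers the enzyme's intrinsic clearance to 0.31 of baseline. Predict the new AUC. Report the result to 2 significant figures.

The CYP2D6 pathway (48% of clearance) falls to 0.31× activity: 0.48 × 0.31 = 0.1488.
CYP1A2 (15%) and the residual 37% are unaffected.
Relative clearance = 0.1488 + 0.15 + 0.37 = 0.6688.
New AUC = baseline ÷ relative clearance = 820 / 0.6688 = 1.2 × 10³ mg·h/L.

1.2 × 10³ mg·h/L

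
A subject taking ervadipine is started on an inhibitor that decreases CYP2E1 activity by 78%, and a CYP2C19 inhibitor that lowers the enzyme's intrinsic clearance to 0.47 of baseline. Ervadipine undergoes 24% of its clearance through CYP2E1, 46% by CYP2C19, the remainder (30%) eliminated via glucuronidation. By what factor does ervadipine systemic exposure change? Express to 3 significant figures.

1.76

The CYP2E1 pathway (24% of clearance) is reduced to 0.22× activity: 0.24 × 0.22 = 0.0528.
The CYP2C19 pathway (46% of clearance) drops to 0.47× activity: 0.46 × 0.47 = 0.2162.
The remaining 30% of clearance is unaffected.
Relative clearance = 0.0528 + 0.2162 + 0.3 = 0.569.
Because systemic exposure varies inversely with clearance, the combined effect is 1 / 0.569 = 1.76.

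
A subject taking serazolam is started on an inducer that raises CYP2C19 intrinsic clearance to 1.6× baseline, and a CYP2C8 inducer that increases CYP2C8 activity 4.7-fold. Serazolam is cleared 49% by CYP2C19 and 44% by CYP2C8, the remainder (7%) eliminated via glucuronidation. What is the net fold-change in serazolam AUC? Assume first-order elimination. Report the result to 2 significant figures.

The CYP2C19 pathway (49% of clearance) increases to 1.6× activity: 0.49 × 1.6 = 0.784.
The CYP2C8 pathway (44% of clearance) increases to 4.7× activity: 0.44 × 4.7 = 2.068.
The remaining 7% of clearance is unaffected.
New clearance relative to baseline: 0.784 + 2.068 + 0.07 = 2.922.
AUC ∝ 1/CL: fold-change = 1 / 2.922 = 0.34.

0.34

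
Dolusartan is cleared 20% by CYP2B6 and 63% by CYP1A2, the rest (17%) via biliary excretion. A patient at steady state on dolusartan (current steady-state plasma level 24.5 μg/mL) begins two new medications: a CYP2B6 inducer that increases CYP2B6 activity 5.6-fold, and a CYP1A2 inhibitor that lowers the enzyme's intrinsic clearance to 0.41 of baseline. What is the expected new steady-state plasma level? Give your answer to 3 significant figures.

CYP2B6: 0.2 × 5.6 = 1.12
CYP1A2: 0.63 × 0.41 = 0.2583
Other: 0.17 (unchanged)
CL_new/CL_old = 1.12 + 0.2583 + 0.17 = 1.5483.
Dividing the baseline by the relative clearance: 24.5 / 1.5483 = 15.8 μg/mL.

15.8 μg/mL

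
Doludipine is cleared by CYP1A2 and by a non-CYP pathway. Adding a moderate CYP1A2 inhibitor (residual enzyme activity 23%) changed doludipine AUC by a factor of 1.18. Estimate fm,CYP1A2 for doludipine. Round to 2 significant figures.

0.20

Write x for the fraction cleared via CYP1A2. The observed AUC change means clearance fell to 1/1.18 = 0.8475 of baseline.
Setting x·0.23 + (1 − x) = 0.8475 and solving: x = (0.8475 − 1)/(0.23 − 1) = 0.20.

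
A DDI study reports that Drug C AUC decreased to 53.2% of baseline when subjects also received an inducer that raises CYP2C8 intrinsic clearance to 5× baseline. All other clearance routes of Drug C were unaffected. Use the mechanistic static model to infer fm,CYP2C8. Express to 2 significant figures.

Write x for the fraction cleared via CYP2C8. The observed AUC change means clearance rose to 1/0.532 = 1.88 of baseline.
Setting x·5 + (1 − x) = 1.88 and solving: x = (1.88 − 1)/(5 − 1) = 0.22.

0.22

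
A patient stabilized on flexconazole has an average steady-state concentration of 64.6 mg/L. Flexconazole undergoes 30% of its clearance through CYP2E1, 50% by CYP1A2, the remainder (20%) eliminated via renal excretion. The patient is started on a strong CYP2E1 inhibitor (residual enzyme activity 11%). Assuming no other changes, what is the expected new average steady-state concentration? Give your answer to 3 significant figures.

88.1 mg/L

The CYP2E1 pathway (30% of clearance) is reduced to 0.11× activity: 0.3 × 0.11 = 0.033.
CYP1A2 (50%) and the residual 20% are unaffected.
CL_new/CL_old = 0.033 + 0.5 + 0.2 = 0.733.
With dosing unchanged, average steady-state concentration scales as 1/CL: 64.6 / 0.733 = 88.1 mg/L.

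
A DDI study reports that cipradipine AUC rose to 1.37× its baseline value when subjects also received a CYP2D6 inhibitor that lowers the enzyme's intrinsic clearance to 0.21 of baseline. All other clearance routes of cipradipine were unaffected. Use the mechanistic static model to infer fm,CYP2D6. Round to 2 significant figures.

Let x = fm,CYP2D6. Because AUC ∝ 1/CL, relative clearance fell to 1/1.37 = 0.7299.
Setting x·0.21 + (1 − x) = 0.7299 and solving: x = (0.7299 − 1)/(0.21 − 1) = 0.34.

0.34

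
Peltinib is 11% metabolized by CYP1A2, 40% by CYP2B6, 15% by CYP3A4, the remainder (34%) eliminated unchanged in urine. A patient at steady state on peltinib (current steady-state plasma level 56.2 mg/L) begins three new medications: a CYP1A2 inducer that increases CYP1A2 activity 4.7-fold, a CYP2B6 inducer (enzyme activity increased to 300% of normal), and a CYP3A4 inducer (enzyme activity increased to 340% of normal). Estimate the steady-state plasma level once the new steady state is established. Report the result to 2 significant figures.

22 mg/L

The CYP1A2 pathway (11% of clearance) rises to 4.7× activity: 0.11 × 4.7 = 0.517.
The CYP2B6 pathway (40% of clearance) increases to 3× activity: 0.4 × 3 = 1.2.
The CYP3A4 pathway (15% of clearance) rises to 3.4× activity: 0.15 × 3.4 = 0.51.
Non-CYP routes (34%) are unchanged.
Relative clearance = 0.517 + 1.2 + 0.51 + 0.34 = 2.567.
Steady-state plasma level ∝ 1/CL: new value = 56.2 / 2.567 = 22 mg/L.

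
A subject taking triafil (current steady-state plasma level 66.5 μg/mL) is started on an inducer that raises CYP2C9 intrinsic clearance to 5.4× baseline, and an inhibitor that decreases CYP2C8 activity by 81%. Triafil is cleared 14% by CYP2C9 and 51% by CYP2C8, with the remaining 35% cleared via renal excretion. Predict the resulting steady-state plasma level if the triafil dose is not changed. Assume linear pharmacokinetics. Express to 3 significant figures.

CYP2C9: 0.14 × 5.4 = 0.756
CYP2C8: 0.51 × 0.19 = 0.0969
Other: 0.35 (unchanged)
CL_new/CL_old = 0.756 + 0.0969 + 0.35 = 1.2029.
Dividing the baseline by the relative clearance: 66.5 / 1.2029 = 55.3 μg/mL.

55.3 μg/mL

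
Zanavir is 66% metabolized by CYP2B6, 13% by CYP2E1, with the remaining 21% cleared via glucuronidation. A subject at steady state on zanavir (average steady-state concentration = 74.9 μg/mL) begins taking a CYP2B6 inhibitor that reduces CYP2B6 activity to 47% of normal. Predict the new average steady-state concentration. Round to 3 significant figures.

115 μg/mL

The CYP2B6 pathway (66% of clearance) drops to 0.47× activity: 0.66 × 0.47 = 0.3102.
CYP2E1 (13%) and the residual 21% are unaffected.
CL_new/CL_old = 0.3102 + 0.13 + 0.21 = 0.6502.
With dosing unchanged, average steady-state concentration scales as 1/CL: 74.9 / 0.6502 = 115 μg/mL.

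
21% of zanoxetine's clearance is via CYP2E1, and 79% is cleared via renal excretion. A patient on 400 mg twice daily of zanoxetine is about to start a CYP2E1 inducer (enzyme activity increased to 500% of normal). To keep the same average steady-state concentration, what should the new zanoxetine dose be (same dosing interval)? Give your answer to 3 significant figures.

736 mg

The CYP2E1 pathway (21% of clearance) rises to 5× activity: 0.21 × 5 = 1.05.
The remaining 79% of clearance is unaffected.
Relative clearance = 1.05 + 0.79 = 1.84.
To maintain the same steady-state level, dose must scale with clearance: new dose = 400 × 1.84 = 736 mg.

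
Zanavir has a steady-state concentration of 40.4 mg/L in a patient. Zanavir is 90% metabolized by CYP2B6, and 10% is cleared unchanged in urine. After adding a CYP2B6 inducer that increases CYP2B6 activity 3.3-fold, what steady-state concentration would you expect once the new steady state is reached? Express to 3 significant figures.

CYP2B6: 0.9 × 3.3 = 2.97
Other: 0.1 (unchanged)
Relative clearance = 2.97 + 0.1 = 3.07.
New steady-state concentration = baseline ÷ relative clearance = 40.4 / 3.07 = 13.2 mg/L.

13.2 mg/L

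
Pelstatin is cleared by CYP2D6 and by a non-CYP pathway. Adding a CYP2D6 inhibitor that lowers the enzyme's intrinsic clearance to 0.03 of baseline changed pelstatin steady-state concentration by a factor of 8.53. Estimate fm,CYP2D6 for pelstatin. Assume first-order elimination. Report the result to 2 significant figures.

CL'/CL = 1 / 8.53 = 0.1172
0.03·fm + (1 − fm) = 0.1172
fm = (0.1172 − 1) / (0.03 − 1) = 0.91

0.91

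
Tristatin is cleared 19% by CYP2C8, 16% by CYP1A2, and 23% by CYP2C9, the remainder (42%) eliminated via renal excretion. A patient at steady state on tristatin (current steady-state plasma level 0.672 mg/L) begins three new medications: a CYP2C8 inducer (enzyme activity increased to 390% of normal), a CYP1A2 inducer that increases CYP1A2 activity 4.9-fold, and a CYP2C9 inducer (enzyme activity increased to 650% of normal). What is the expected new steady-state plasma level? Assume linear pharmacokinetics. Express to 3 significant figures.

CYP2C8: 0.19 × 3.9 = 0.741
CYP1A2: 0.16 × 4.9 = 0.784
CYP2C9: 0.23 × 6.5 = 1.495
Other: 0.42 (unchanged)
New clearance relative to baseline: 0.741 + 0.784 + 1.495 + 0.42 = 3.44.
New steady-state plasma level = 0.672 / 3.44 = 0.195 mg/L (concentration scales inversely with clearance).

0.195 mg/L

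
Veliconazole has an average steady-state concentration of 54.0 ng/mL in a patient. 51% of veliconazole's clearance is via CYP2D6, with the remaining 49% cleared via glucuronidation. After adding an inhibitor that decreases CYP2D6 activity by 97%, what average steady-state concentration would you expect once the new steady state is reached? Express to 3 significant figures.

CYP2D6: 0.51 × 0.03 = 0.0153
Other: 0.49 (unchanged)
Relative clearance = 0.0153 + 0.49 = 0.5053.
Average steady-state concentration ∝ 1/CL, so new value = 54.0 / 0.5053 = 107 ng/mL.

107 ng/mL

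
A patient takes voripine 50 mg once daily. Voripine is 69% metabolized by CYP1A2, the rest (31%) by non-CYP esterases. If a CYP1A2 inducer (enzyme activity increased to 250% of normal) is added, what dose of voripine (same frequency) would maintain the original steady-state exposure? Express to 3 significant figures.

CYP1A2: 0.69 × 2.5 = 1.725
Other: 0.31 (unchanged)
New clearance relative to baseline: 1.725 + 0.31 = 2.035.
To maintain the same steady-state level, dose must scale with clearance: new dose = 50 × 2.035 = 102 mg.

102 mg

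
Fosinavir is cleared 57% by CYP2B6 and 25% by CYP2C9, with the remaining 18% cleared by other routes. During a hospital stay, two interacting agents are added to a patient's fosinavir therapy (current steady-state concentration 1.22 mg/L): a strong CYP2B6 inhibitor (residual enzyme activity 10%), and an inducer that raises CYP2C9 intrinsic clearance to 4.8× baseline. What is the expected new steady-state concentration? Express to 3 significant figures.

0.849 mg/L

CYP2B6: 0.57 × 0.1 = 0.057
CYP2C9: 0.25 × 4.8 = 1.2
Other: 0.18 (unchanged)
CL_new/CL_old = 0.057 + 1.2 + 0.18 = 1.437.
Steady-state concentration ∝ 1/CL: new value = 1.22 / 1.437 = 0.849 mg/L.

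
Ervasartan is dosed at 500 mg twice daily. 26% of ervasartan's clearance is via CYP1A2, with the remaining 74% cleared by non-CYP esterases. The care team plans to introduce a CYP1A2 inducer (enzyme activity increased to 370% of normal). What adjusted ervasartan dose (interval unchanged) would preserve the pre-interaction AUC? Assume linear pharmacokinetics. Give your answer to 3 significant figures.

851 mg

The CYP1A2 pathway (26% of clearance) rises to 3.7× activity: 0.26 × 3.7 = 0.962.
Non-CYP routes (74%) are unchanged.
New clearance relative to baseline: 0.962 + 0.74 = 1.702.
To maintain the same steady-state level, dose must scale with clearance: new dose = 500 × 1.702 = 851 mg.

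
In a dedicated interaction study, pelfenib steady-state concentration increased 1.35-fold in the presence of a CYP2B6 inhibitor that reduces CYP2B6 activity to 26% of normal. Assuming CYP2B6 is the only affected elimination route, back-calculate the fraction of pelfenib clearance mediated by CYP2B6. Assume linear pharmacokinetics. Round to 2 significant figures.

CL'/CL = 1 / 1.35 = 0.7407
0.26·fm + (1 − fm) = 0.7407
fm = (0.7407 − 1) / (0.26 − 1) = 0.35

0.35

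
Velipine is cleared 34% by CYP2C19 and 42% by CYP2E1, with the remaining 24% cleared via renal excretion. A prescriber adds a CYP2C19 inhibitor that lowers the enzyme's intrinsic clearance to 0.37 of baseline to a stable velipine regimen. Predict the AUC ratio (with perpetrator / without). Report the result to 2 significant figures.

The CYP2C19 pathway (34% of clearance) is reduced to 0.37× activity: 0.34 × 0.37 = 0.1258.
CYP2E1 (42%) and the residual 24% are unaffected.
Relative clearance = 0.1258 + 0.42 + 0.24 = 0.7858.
AUC ratio = CL_old/CL_new = 1 / 0.7858 = 1.3.

1.3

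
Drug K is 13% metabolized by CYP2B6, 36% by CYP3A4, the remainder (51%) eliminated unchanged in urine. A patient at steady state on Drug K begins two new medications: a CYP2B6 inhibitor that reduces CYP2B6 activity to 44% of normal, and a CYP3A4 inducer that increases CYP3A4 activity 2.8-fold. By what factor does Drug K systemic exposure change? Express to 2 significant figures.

The CYP2B6 pathway (13% of clearance) is reduced to 0.44× activity: 0.13 × 0.44 = 0.0572.
The CYP3A4 pathway (36% of clearance) increases to 2.8× activity: 0.36 × 2.8 = 1.008.
The remaining 51% of clearance is unaffected.
New clearance relative to baseline: 0.0572 + 1.008 + 0.51 = 1.5752.
Systemic exposure ∝ 1/CL: fold-change = 1 / 1.5752 = 0.63.

0.63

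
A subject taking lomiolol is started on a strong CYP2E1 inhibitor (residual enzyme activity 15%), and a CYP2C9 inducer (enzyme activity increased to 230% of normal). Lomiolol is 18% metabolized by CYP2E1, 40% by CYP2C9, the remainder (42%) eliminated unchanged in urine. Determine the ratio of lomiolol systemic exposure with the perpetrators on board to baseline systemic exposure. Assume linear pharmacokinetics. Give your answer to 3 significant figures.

CYP2E1: 0.18 × 0.15 = 0.027
CYP2C9: 0.4 × 2.3 = 0.92
Other: 0.42 (unchanged)
New clearance relative to baseline: 0.027 + 0.92 + 0.42 = 1.367.
Systemic exposure ∝ 1/CL: fold-change = 1 / 1.367 = 0.732.

0.732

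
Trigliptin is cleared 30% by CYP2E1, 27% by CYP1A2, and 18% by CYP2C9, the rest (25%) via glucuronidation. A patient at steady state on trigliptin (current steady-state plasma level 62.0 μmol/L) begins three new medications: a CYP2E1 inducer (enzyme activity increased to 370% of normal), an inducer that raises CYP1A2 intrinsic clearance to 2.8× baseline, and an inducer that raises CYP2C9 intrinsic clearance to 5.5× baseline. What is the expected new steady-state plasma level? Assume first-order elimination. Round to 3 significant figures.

The CYP2E1 pathway (30% of clearance) rises to 3.7× activity: 0.3 × 3.7 = 1.11.
The CYP1A2 pathway (27% of clearance) is boosted to 2.8× activity: 0.27 × 2.8 = 0.756.
The CYP2C9 pathway (18% of clearance) increases to 5.5× activity: 0.18 × 5.5 = 0.99.
The remaining 25% of clearance is unaffected.
Relative clearance = 1.11 + 0.756 + 0.99 + 0.25 = 3.106.
New steady-state plasma level = 62.0 / 3.106 = 20.0 μmol/L (concentration scales inversely with clearance).

20.0 μmol/L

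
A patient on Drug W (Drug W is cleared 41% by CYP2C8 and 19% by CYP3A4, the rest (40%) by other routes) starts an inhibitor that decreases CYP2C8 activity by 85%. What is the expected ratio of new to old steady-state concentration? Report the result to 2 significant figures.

1.5

CYP2C8: 0.41 × 0.15 = 0.0615
CYP3A4: 0.19 (unchanged)
Other: 0.4 (unchanged)
CL_new/CL_old = 0.0615 + 0.19 + 0.4 = 0.6515.
Since steady-state concentration ∝ 1/CL, the ratio is 1 / 0.6515 = 1.5.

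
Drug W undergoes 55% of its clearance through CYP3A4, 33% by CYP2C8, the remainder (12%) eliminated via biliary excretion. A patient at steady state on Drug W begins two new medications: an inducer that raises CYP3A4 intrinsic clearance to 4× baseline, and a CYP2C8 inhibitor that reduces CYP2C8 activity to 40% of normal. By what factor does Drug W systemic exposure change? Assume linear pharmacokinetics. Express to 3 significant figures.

0.408

The CYP3A4 pathway (55% of clearance) is boosted to 4× activity: 0.55 × 4 = 2.2.
The CYP2C8 pathway (33% of clearance) drops to 0.4× activity: 0.33 × 0.4 = 0.132.
The remaining 12% of clearance is unaffected.
Relative clearance = 2.2 + 0.132 + 0.12 = 2.452.
Net systemic exposure ratio = 1 / 2.452 = 0.408.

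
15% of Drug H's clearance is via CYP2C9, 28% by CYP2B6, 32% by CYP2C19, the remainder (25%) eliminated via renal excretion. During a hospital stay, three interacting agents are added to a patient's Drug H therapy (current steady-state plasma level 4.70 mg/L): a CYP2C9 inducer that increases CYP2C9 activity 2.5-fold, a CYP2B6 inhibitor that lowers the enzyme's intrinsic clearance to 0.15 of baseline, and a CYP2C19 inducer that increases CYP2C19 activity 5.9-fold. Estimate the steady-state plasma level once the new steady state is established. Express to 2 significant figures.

The CYP2C9 pathway (15% of clearance) rises to 2.5× activity: 0.15 × 2.5 = 0.375.
The CYP2B6 pathway (28% of clearance) is reduced to 0.15× activity: 0.28 × 0.15 = 0.042.
The CYP2C19 pathway (32% of clearance) rises to 5.9× activity: 0.32 × 5.9 = 1.888.
Non-CYP routes (25%) are unchanged.
CL_new/CL_old = 0.375 + 0.042 + 1.888 + 0.25 = 2.555.
New steady-state plasma level = 4.70 / 2.555 = 1.8 mg/L (concentration scales inversely with clearance).

1.8 mg/L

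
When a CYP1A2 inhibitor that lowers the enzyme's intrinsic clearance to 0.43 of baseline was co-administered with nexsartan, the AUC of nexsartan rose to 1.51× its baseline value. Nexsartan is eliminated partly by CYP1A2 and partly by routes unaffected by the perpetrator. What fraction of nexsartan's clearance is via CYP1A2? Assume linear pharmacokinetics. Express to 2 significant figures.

Let x = fm,CYP1A2. Because AUC ∝ 1/CL, relative clearance fell to 1/1.51 = 0.6623.
Setting x·0.43 + (1 − x) = 0.6623 and solving: x = (0.6623 − 1)/(0.43 − 1) = 0.59.

0.59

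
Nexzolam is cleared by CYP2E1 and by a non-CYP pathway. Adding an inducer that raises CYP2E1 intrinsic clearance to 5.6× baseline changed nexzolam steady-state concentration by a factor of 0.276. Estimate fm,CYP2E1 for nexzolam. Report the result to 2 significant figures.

0.57

Call the CYP2E1 fraction fm. After the interaction, CL_new/CL_old = fm × 5.6 + (1 − fm).
Steady-state concentration ratio = 1 / (new CL fraction), so new CL fraction = 1 / 0.276 = 3.623.
fm × 5.6 + 1 − fm = 3.623  ⇒  fm × (5.6 − 1) = 2.623  ⇒  fm = 0.57.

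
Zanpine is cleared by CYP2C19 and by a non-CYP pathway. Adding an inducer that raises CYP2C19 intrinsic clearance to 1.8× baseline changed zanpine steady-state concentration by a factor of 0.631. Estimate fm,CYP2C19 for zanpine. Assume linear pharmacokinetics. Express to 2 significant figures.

Let x = fm,CYP2C19. Because steady-state concentration ∝ 1/CL, relative clearance rose to 1/0.631 = 1.585.
Setting x·1.8 + (1 − x) = 1.585 and solving: x = (1.585 − 1)/(1.8 − 1) = 0.73.

0.73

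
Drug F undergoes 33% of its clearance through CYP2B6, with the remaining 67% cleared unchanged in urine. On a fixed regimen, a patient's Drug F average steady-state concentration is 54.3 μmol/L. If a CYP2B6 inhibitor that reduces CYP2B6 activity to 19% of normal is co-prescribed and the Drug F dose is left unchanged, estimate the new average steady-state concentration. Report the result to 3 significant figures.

74.1 μmol/L

The CYP2B6 pathway (33% of clearance) falls to 0.19× activity: 0.33 × 0.19 = 0.0627.
The remaining 67% of clearance is unaffected.
Relative clearance = 0.0627 + 0.67 = 0.7327.
New average steady-state concentration = baseline ÷ relative clearance = 54.3 / 0.7327 = 74.1 μmol/L.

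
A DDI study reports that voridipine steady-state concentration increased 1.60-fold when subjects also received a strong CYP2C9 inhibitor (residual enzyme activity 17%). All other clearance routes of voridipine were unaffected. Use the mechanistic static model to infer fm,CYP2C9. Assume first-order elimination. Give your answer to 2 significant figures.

0.45

CL'/CL = 1 / 1.60 = 0.625
0.17·fm + (1 − fm) = 0.625
fm = (0.625 − 1) / (0.17 − 1) = 0.45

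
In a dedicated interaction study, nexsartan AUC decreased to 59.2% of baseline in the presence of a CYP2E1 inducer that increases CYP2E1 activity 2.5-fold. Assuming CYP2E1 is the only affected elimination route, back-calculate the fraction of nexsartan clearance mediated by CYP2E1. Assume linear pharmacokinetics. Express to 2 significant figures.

0.46

Let x = fm,CYP2E1. Because AUC ∝ 1/CL, relative clearance rose to 1/0.592 = 1.689.
Only the CYP2E1 route changed, so 1.689 = x·2.5 + (1 − x), giving x = 0.46.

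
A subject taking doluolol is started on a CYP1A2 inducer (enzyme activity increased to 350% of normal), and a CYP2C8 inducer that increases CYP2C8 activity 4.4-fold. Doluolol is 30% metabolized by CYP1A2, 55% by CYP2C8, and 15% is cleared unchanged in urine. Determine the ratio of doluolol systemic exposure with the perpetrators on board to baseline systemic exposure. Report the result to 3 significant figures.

0.276

CYP1A2: 0.3 × 3.5 = 1.05
CYP2C8: 0.55 × 4.4 = 2.42
Other: 0.15 (unchanged)
Relative clearance = 1.05 + 2.42 + 0.15 = 3.62.
Because systemic exposure varies inversely with clearance, the combined effect is 1 / 3.62 = 0.276.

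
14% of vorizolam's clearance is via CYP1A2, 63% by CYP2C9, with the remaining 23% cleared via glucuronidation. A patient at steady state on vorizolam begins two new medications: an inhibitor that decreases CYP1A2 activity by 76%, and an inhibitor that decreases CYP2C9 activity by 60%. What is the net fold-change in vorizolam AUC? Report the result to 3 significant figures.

The CYP1A2 pathway (14% of clearance) drops to 0.24× activity: 0.14 × 0.24 = 0.0336.
The CYP2C9 pathway (63% of clearance) is reduced to 0.4× activity: 0.63 × 0.4 = 0.252.
The remaining 23% of clearance is unaffected.
New clearance relative to baseline: 0.0336 + 0.252 + 0.23 = 0.5156.
Net AUC ratio = 1 / 0.5156 = 1.94.

1.94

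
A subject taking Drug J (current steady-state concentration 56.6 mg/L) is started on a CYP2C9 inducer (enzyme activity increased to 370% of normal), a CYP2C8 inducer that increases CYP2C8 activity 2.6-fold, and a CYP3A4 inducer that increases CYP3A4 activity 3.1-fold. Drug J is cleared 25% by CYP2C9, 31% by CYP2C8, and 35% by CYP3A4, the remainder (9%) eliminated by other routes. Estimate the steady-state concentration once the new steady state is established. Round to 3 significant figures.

The CYP2C9 pathway (25% of clearance) is boosted to 3.7× activity: 0.25 × 3.7 = 0.925.
The CYP2C8 pathway (31% of clearance) is boosted to 2.6× activity: 0.31 × 2.6 = 0.806.
The CYP3A4 pathway (35% of clearance) is boosted to 3.1× activity: 0.35 × 3.1 = 1.085.
The remaining 9% of clearance is unaffected.
New clearance relative to baseline: 0.925 + 0.806 + 1.085 + 0.09 = 2.906.
New steady-state concentration = 56.6 / 2.906 = 19.5 mg/L (concentration scales inversely with clearance).

19.5 mg/L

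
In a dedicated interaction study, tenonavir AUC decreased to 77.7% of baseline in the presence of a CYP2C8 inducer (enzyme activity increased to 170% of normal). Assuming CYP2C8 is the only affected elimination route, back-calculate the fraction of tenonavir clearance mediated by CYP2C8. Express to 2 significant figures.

0.41

Call the CYP2C8 fraction fm. After the interaction, CL_new/CL_old = fm × 1.7 + (1 − fm).
AUC ratio = 1 / (new CL fraction), so new CL fraction = 1 / 0.777 = 1.287.
fm × 1.7 + 1 − fm = 1.287  ⇒  fm × (1.7 − 1) = 0.287  ⇒  fm = 0.41.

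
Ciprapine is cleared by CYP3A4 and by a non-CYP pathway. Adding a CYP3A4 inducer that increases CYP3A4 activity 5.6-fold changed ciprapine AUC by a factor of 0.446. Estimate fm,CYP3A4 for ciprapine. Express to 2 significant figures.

Let x = fm,CYP3A4. Because AUC ∝ 1/CL, relative clearance rose to 1/0.446 = 2.242.
Only the CYP3A4 route changed, so 2.242 = x·5.6 + (1 − x), giving x = 0.27.

0.27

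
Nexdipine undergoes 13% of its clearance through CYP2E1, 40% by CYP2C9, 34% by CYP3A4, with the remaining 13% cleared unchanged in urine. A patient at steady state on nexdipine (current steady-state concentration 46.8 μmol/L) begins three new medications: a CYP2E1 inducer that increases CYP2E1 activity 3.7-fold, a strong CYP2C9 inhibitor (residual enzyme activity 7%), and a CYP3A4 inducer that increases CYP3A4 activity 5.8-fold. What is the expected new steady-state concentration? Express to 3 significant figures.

The CYP2E1 pathway (13% of clearance) is boosted to 3.7× activity: 0.13 × 3.7 = 0.481.
The CYP2C9 pathway (40% of clearance) is reduced to 0.07× activity: 0.4 × 0.07 = 0.028.
The CYP3A4 pathway (34% of clearance) rises to 5.8× activity: 0.34 × 5.8 = 1.972.
The remaining 13% of clearance is unaffected.
New clearance relative to baseline: 0.481 + 0.028 + 1.972 + 0.13 = 2.611.
Dividing the baseline by the relative clearance: 46.8 / 2.611 = 17.9 μmol/L.

17.9 μmol/L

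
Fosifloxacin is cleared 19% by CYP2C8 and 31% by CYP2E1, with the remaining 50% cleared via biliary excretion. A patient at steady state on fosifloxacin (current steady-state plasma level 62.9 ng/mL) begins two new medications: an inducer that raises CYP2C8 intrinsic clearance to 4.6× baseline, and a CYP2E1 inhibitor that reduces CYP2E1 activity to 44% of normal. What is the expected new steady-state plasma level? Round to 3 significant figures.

CYP2C8: 0.19 × 4.6 = 0.874
CYP2E1: 0.31 × 0.44 = 0.1364
Other: 0.5 (unchanged)
Relative clearance = 0.874 + 0.1364 + 0.5 = 1.5104.
Steady-state plasma level ∝ 1/CL: new value = 62.9 / 1.5104 = 41.6 ng/mL.

41.6 ng/mL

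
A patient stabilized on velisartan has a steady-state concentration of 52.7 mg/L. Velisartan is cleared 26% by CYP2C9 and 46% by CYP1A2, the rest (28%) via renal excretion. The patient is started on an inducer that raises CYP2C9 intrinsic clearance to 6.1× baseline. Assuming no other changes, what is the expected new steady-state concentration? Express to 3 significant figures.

CYP2C9: 0.26 × 6.1 = 1.586
CYP1A2: 0.46 (unchanged)
Other: 0.28 (unchanged)
CL_new/CL_old = 1.586 + 0.46 + 0.28 = 2.326.
New steady-state concentration = baseline ÷ relative clearance = 52.7 / 2.326 = 22.7 mg/L.

22.7 mg/L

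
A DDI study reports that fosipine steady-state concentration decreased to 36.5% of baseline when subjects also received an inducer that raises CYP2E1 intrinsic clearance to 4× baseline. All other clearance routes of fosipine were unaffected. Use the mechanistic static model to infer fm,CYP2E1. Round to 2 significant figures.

0.58

CL'/CL = 1 / 0.365 = 2.74
4·fm + (1 − fm) = 2.74
fm = (2.74 − 1) / (4 − 1) = 0.58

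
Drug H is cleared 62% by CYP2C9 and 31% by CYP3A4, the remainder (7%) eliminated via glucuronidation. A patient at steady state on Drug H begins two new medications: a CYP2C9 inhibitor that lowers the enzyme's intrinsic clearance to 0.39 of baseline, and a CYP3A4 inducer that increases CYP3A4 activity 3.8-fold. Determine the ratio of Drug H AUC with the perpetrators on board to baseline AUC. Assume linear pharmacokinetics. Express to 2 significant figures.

CYP2C9: 0.62 × 0.39 = 0.2418
CYP3A4: 0.31 × 3.8 = 1.178
Other: 0.07 (unchanged)
New clearance relative to baseline: 0.2418 + 1.178 + 0.07 = 1.4898.
Net AUC ratio = 1 / 1.4898 = 0.67.

0.67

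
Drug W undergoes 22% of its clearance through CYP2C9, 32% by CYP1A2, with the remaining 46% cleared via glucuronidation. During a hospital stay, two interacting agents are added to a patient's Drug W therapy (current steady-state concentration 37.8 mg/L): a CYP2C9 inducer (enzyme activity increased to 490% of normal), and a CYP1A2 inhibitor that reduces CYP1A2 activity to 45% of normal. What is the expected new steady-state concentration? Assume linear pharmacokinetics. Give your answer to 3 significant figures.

The CYP2C9 pathway (22% of clearance) is boosted to 4.9× activity: 0.22 × 4.9 = 1.078.
The CYP1A2 pathway (32% of clearance) is reduced to 0.45× activity: 0.32 × 0.45 = 0.144.
The remaining 46% of clearance is unaffected.
Relative clearance = 1.078 + 0.144 + 0.46 = 1.682.
Dividing the baseline by the relative clearance: 37.8 / 1.682 = 22.5 mg/L.

22.5 mg/L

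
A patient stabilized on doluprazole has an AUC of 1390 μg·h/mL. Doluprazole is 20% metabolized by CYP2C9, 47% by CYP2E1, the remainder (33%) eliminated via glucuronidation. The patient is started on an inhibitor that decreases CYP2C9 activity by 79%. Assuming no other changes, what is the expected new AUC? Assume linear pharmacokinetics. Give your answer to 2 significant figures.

1.7 × 10³ μg·h/mL

CYP2C9: 0.2 × 0.21 = 0.042
CYP2E1: 0.47 (unchanged)
Other: 0.33 (unchanged)
New clearance relative to baseline: 0.042 + 0.47 + 0.33 = 0.842.
With dosing unchanged, AUC scales as 1/CL: 1390 / 0.842 = 1.7 × 10³ μg·h/mL.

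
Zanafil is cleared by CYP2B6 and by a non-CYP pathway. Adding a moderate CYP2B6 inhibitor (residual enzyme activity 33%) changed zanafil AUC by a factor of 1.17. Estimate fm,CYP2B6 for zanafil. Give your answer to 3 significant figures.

CL'/CL = 1 / 1.17 = 0.8547
0.33·fm + (1 − fm) = 0.8547
fm = (0.8547 − 1) / (0.33 − 1) = 0.217

0.217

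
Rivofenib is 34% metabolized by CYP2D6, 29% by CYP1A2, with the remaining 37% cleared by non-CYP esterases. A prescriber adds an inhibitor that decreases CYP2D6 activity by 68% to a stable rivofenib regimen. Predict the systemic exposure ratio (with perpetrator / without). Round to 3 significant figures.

The CYP2D6 pathway (34% of clearance) falls to 0.32× activity: 0.34 × 0.32 = 0.1088.
CYP1A2 (29%) and the residual 37% are unaffected.
New clearance relative to baseline: 0.1088 + 0.29 + 0.37 = 0.7688.
Systemic exposure ratio = CL_old/CL_new = 1 / 0.7688 = 1.30.

1.30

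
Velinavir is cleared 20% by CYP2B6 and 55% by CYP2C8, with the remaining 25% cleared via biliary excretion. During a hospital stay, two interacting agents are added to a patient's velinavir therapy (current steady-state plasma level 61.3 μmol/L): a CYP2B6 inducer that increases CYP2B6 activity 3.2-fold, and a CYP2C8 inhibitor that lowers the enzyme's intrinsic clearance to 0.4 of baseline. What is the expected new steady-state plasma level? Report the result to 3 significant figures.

CYP2B6: 0.2 × 3.2 = 0.64
CYP2C8: 0.55 × 0.4 = 0.22
Other: 0.25 (unchanged)
Relative clearance = 0.64 + 0.22 + 0.25 = 1.11.
Steady-state plasma level ∝ 1/CL: new value = 61.3 / 1.11 = 55.2 μmol/L.

55.2 μmol/L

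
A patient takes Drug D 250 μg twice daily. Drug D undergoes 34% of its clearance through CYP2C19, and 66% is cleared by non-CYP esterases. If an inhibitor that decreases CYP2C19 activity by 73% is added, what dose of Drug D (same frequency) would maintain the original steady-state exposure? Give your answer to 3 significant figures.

The CYP2C19 pathway (34% of clearance) drops to 0.27× activity: 0.34 × 0.27 = 0.0918.
Non-CYP routes (66%) are unchanged.
Relative clearance = 0.0918 + 0.66 = 0.7518.
To maintain the same steady-state level, dose must scale with clearance: new dose = 250 × 0.7518 = 188 μg.

188 μg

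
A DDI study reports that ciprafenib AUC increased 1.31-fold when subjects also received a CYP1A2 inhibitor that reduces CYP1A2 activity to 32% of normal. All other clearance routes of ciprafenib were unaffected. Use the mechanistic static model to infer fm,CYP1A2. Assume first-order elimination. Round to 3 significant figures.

CL'/CL = 1 / 1.31 = 0.7634
0.32·fm + (1 − fm) = 0.7634
fm = (0.7634 − 1) / (0.32 − 1) = 0.348

0.348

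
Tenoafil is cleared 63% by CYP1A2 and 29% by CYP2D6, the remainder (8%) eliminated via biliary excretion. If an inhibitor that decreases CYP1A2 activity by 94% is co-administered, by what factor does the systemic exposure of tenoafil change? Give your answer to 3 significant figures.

2.45

The CYP1A2 pathway (63% of clearance) drops to 0.06× activity: 0.63 × 0.06 = 0.0378.
CYP2D6 (29%) and the residual 8% are unaffected.
New clearance relative to baseline: 0.0378 + 0.29 + 0.08 = 0.4078.
Systemic exposure is inversely proportional to clearance, so the fold-change is 1 / 0.4078 = 2.45.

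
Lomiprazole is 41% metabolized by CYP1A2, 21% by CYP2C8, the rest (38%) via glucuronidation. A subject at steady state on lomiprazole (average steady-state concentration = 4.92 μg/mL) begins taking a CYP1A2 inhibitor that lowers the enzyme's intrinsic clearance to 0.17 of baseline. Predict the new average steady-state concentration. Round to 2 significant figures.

7.5 μg/mL

The CYP1A2 pathway (41% of clearance) is reduced to 0.17× activity: 0.41 × 0.17 = 0.0697.
CYP2C8 (21%) and the residual 38% are unaffected.
CL_new/CL_old = 0.0697 + 0.21 + 0.38 = 0.6597.
Average steady-state concentration ∝ 1/CL, so new value = 4.92 / 0.6597 = 7.5 μg/mL.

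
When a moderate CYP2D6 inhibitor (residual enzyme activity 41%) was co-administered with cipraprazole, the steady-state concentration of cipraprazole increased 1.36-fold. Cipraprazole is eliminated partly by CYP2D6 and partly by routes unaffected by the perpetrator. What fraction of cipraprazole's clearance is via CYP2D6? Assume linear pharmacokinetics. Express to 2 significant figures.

0.45

Write x for the fraction cleared via CYP2D6. The observed steady-state concentration change means clearance fell to 1/1.36 = 0.7353 of baseline.
Setting x·0.41 + (1 − x) = 0.7353 and solving: x = (0.7353 − 1)/(0.41 − 1) = 0.45.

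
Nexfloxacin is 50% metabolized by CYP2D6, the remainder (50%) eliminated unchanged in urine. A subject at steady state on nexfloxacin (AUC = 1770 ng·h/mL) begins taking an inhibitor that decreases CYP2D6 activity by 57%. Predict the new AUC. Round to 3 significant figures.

2.48 × 10³ ng·h/mL

The CYP2D6 pathway (50% of clearance) is reduced to 0.43× activity: 0.5 × 0.43 = 0.215.
Non-CYP routes (50%) are unchanged.
New clearance relative to baseline: 0.215 + 0.5 = 0.715.
With dosing unchanged, AUC scales as 1/CL: 1770 / 0.715 = 2.48 × 10³ ng·h/mL.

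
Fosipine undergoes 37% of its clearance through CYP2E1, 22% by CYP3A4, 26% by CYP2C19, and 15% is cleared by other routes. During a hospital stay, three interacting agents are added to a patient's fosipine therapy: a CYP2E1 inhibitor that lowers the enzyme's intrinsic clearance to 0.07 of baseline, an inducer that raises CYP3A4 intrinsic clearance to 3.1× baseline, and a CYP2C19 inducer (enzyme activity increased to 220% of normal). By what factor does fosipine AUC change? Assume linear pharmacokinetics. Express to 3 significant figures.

0.699

The CYP2E1 pathway (37% of clearance) falls to 0.07× activity: 0.37 × 0.07 = 0.0259.
The CYP3A4 pathway (22% of clearance) increases to 3.1× activity: 0.22 × 3.1 = 0.682.
The CYP2C19 pathway (26% of clearance) is boosted to 2.2× activity: 0.26 × 2.2 = 0.572.
Non-CYP routes (15%) are unchanged.
Relative clearance = 0.0259 + 0.682 + 0.572 + 0.15 = 1.4299.
Because AUC varies inversely with clearance, the combined effect is 1 / 1.4299 = 0.699.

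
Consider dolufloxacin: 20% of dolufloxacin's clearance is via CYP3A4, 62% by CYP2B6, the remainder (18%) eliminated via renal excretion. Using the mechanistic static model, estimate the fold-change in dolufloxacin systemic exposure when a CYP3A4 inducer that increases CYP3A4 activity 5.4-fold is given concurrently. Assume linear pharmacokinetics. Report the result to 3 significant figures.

0.532

The CYP3A4 pathway (20% of clearance) is boosted to 5.4× activity: 0.2 × 5.4 = 1.08.
CYP2B6 (62%) and the residual 18% are unaffected.
New clearance relative to baseline: 1.08 + 0.62 + 0.18 = 1.88.
Since systemic exposure ∝ 1/CL, the ratio is 1 / 1.88 = 0.532.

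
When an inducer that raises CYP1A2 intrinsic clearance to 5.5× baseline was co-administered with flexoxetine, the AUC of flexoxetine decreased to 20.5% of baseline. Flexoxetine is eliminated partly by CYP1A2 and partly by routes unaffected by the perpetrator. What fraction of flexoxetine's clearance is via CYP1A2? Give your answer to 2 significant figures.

0.86

Call the CYP1A2 fraction fm. After the interaction, CL_new/CL_old = fm × 5.5 + (1 − fm).
AUC ratio = 1 / (new CL fraction), so new CL fraction = 1 / 0.205 = 4.878.
fm × 5.5 + 1 − fm = 4.878  ⇒  fm × (5.5 − 1) = 3.878  ⇒  fm = 0.86.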